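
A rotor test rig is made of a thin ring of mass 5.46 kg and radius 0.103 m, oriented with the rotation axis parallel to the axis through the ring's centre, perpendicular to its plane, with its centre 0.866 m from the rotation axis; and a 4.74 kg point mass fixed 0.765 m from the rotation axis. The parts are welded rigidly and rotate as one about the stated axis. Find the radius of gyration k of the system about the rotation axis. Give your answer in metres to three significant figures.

0.824

Thin ring: I_cm = MR² = (5.46)(0.103)² = 0.057925 kg·m²; centre at d = 0.866 m, so the parallel axis theorem gives I = 0.057925 + (5.46)(0.866)² = 4.1527 kg·m².
Point mass: I_cm = 0; centre at d = 0.765 m, so the parallel axis theorem gives I = 0 + (4.74)(0.765)² = 2.774 kg·m².
Total I = 6.9267 kg·m²; total mass M = 10.2 kg.
k = √(I/M) = √(6.9267/10.2) = 0.82407 m.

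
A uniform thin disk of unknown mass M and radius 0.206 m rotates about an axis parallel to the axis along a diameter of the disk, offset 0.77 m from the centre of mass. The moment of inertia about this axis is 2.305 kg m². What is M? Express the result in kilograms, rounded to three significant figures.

3.82

I = I_cm + Md² = (1/4)MR² + Md² = M·[0.25·(0.206)² + (0.77)²] = M·0.60351.
So M = 2.305 / 0.60351 = 3.8193 kg.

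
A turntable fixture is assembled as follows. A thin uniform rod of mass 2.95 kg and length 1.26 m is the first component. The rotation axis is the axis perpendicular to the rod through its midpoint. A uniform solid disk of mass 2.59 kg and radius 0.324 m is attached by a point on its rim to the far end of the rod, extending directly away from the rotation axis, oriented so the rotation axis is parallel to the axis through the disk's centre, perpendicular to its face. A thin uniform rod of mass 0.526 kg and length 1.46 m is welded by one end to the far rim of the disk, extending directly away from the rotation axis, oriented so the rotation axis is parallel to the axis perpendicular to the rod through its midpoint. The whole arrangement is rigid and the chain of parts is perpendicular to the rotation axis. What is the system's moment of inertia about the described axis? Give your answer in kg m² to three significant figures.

5.10

Thin rod: I_cm = (1/12)ML² = (1/12)(2.95)(1.26)² = 0.39029 kg m²; axis through the centre, so I = 0.39029 kg m².
Solid disk: I_cm = (1/2)MR² = (1/2)(2.59)(0.324)² = 0.13594 kg m²; centre at d = 0.63 + 0.324 = 0.954 m, so I = I_cm + Md² gives I = 0.13594 + (2.59)(0.954)² = 2.4931 kg m².
Thin rod: I_cm = (1/12)ML² = (1/12)(0.526)(1.46)² = 0.093435 kg m²; centre at d = 0.63 + 0.324 + 0.324 + 0.73 = 2.008 m, so I = I_cm + Md² gives I = 0.093435 + (0.526)(2.008)² = 2.2143 kg m².
Total I = 0.39029 + 2.4931 + 2.2143 = 5.0977 kg m².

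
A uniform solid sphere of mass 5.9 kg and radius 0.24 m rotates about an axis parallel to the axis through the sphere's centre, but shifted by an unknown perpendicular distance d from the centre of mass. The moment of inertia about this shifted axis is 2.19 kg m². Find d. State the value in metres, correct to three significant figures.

About the centre-of-mass axis, I_cm = (2/5)MR² = (2/5)(5.9)(0.24)² = 0.13594 kg m².
Parallel axis theorem: I = I_cm + Md², so Md² = 2.19 − 0.13594 = 2.0541 kg m².
d = √(2.0541 / 5.9) = 0.59004 m.

0.590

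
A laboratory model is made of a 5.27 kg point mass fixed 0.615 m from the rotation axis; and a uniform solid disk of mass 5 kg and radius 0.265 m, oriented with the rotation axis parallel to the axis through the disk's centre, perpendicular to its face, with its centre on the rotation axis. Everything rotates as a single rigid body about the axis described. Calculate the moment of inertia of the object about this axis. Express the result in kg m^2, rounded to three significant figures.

Point mass: I_cm = 0; centre at d = 0.615 m, so I = I_cm + Md² gives I = 0 + (5.27)(0.615)² = 1.9932 kg m^2.
Solid disk: I_cm = (1/2)MR² = (1/2)(5)(0.265)² = 0.17556 kg m^2; axis through the centre, so I = 0.17556 kg m^2.
Total I = 1.9932 + 0.17556 = 2.1688 kg m^2.

2.17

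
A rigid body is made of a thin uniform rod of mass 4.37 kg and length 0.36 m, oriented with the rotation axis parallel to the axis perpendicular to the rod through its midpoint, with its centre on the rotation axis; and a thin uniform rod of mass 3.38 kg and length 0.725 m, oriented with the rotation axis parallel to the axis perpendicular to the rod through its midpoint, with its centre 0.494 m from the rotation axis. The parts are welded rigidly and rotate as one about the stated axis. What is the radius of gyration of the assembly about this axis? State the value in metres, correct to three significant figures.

Thin rod: I_cm = (1/12)ML² = (1/12)(4.37)(0.36)² = 0.047196 kg m²; axis through the centre, so I = 0.047196 kg m².
Thin rod: I_cm = (1/12)ML² = (1/12)(3.38)(0.725)² = 0.14805 kg m²; centre at d = 0.494 m, so the parallel axis theorem gives I = 0.14805 + (3.38)(0.494)² = 0.97289 kg m².
Total I = 1.0201 kg m²; total mass M = 7.75 kg.
k = √(I/M) = √(1.0201/7.75) = 0.3628 m.

0.363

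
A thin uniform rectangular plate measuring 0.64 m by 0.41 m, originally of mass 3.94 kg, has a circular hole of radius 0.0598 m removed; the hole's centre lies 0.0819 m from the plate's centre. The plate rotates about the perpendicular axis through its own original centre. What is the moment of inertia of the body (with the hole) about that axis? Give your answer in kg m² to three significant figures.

0.188

Unpierced body about its centre: I₀ = (1/12)M(a²+b²) = (1/12)(3.94)[(0.64)² + (0.41)²] = 0.18968 kg m².
The removed disk has mass m = M·πr²/(ab) = (3.94)·π(0.0598)²/(0.64·0.41) = 0.16869 kg (same uniform areal density).
Its moment of inertia about the rotation axis (parallel-axis theorem): I_hole = (1/2)mr² + md² = (1/2)(0.16869)(0.0598)² + (0.16869)(0.0819)² = 0.0014331 kg m².
Treating the hole as negative mass, I = I₀ − I_hole = 0.18968 − 0.0014331 = 0.18825 kg m².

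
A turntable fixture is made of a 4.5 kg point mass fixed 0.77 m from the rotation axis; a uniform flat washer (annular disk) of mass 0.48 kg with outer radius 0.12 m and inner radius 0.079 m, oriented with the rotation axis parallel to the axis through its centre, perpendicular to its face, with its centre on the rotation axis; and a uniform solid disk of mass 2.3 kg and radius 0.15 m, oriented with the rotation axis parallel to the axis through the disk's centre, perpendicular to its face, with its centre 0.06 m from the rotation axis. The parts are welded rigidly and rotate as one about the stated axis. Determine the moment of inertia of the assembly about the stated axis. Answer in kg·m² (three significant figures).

2.71

Point mass: I_cm = 0; centre at d = 0.77 m, so I = I_cm + Md² gives I = 0 + (4.5)(0.77)² = 2.6681 kg·m².
Annular disk: I_cm = (1/2)M(R²+r²) = (1/2)(0.48)[(0.12)² + (0.079)²] = 0.0049538 kg·m²; axis through the centre, so I = 0.0049538 kg·m².
Solid disk: I_cm = (1/2)MR² = (1/2)(2.3)(0.15)² = 0.025875 kg·m²; centre at d = 0.06 m, so I = I_cm + Md² gives I = 0.025875 + (2.3)(0.06)² = 0.034155 kg·m².
Total I = 2.6681 + 0.0049538 + 0.034155 = 2.7072 kg·m².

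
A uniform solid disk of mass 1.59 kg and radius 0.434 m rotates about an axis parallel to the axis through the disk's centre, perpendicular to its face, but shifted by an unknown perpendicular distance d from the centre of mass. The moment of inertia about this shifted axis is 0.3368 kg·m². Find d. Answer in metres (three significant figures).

0.343

About the centre-of-mass axis, I_cm = (1/2)MR² = (1/2)(1.59)(0.434)² = 0.14974 kg·m².
Parallel axis theorem: I = I_cm + Md², so Md² = 0.3368 − 0.14974 = 0.18706 kg·m².
d = √(0.18706 / 1.59) = 0.343 m.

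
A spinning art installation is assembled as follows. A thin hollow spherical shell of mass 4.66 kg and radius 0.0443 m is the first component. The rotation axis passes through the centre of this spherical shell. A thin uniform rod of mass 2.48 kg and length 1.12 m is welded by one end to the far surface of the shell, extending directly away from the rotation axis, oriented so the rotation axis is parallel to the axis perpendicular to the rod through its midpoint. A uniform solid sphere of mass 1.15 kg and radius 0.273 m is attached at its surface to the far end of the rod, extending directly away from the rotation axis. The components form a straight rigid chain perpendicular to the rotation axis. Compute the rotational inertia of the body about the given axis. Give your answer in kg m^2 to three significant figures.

Spherical shell: I_cm = (2/3)MR² = (2/3)(4.66)(0.0443)² = 0.0060968 kg m^2; axis through the centre, so I = 0.0060968 kg m^2.
Thin rod: I_cm = (1/12)ML² = (1/12)(2.48)(1.12)² = 0.25924 kg m^2; centre at d = 0.0443 + 0.56 = 0.6043 m, so I = I_cm + Md² gives I = 0.25924 + (2.48)(0.6043)² = 1.1649 kg m^2.
Solid sphere: I_cm = (2/5)MR² = (2/5)(1.15)(0.273)² = 0.034283 kg m^2; centre at d = 0.0443 + 0.56 + 0.56 + 0.273 = 1.4373 m, so I = I_cm + Md² gives I = 0.034283 + (1.15)(1.4373)² = 2.41 kg m^2.
Total I = 0.0060968 + 1.1649 + 2.41 = 3.581 kg m^2.

3.58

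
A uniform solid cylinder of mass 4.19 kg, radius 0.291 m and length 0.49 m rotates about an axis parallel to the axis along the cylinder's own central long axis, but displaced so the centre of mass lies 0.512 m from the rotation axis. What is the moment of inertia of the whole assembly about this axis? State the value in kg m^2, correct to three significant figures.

I_cm = (1/2)MR² = (1/2)(4.19)(0.291)² = 0.17741 kg m^2; centre at d = 0.512 m, so I = I_cm + Md² gives I = 0.17741 + (4.19)(0.512)² = 1.2758 kg m^2.

1.28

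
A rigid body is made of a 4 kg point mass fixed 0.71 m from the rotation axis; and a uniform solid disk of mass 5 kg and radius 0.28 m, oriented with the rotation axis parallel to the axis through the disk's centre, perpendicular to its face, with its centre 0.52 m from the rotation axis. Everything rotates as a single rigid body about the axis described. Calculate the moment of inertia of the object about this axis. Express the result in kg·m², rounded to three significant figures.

Point mass: I_cm = 0; centre at d = 0.71 m, so the parallel axis theorem gives I = 0 + (4)(0.71)² = 2.0164 kg·m².
Solid disk: I_cm = (1/2)MR² = (1/2)(5)(0.28)² = 0.196 kg·m²; centre at d = 0.52 m, so the parallel axis theorem gives I = 0.196 + (5)(0.52)² = 1.548 kg·m².
Total I = 2.0164 + 1.548 = 3.5644 kg·m².

3.56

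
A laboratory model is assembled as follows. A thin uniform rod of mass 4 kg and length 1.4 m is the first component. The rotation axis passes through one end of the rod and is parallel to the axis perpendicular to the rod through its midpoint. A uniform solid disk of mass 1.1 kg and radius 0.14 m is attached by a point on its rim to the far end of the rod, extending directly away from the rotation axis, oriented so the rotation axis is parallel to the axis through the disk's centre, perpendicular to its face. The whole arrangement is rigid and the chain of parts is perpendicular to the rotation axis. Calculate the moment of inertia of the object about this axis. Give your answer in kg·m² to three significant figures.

Thin rod: I_cm = (1/12)ML² = (1/12)(4)(1.4)² = 0.65333 kg·m²; centre at d = 0.7 m, so the parallel axis theorem gives I = 0.65333 + (4)(0.7)² = 2.6133 kg·m².
Solid disk: I_cm = (1/2)MR² = (1/2)(1.1)(0.14)² = 0.01078 kg·m²; centre at d = 0.7 + 0.7 + 0.14 = 1.54 m, so the parallel axis theorem gives I = 0.01078 + (1.1)(1.54)² = 2.6195 kg·m².
Total I = 2.6133 + 2.6195 = 5.2329 kg·m².

5.23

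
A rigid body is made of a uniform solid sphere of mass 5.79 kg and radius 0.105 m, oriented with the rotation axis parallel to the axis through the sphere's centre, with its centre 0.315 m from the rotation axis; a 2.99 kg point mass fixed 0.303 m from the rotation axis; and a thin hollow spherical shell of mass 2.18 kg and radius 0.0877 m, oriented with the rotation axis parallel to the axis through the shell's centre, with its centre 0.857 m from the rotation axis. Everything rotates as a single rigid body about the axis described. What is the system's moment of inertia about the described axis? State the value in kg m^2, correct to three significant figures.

2.49

Solid sphere: I_cm = (2/5)MR² = (2/5)(5.79)(0.105)² = 0.025534 kg m^2; centre at d = 0.315 m, so I = I_cm + Md² gives I = 0.025534 + (5.79)(0.315)² = 0.60005 kg m^2.
Point mass: I_cm = 0; centre at d = 0.303 m, so I = I_cm + Md² gives I = 0 + (2.99)(0.303)² = 0.27451 kg m^2.
Spherical shell: I_cm = (2/3)MR² = (2/3)(2.18)(0.0877)² = 0.011178 kg m^2; centre at d = 0.857 m, so I = I_cm + Md² gives I = 0.011178 + (2.18)(0.857)² = 1.6123 kg m^2.
Total I = 0.60005 + 0.27451 + 1.6123 = 2.4868 kg m^2.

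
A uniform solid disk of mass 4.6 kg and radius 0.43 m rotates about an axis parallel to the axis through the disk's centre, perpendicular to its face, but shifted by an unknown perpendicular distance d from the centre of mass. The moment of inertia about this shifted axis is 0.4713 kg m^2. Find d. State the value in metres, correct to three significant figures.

0.100

About the centre-of-mass axis, I_cm = (1/2)MR² = (1/2)(4.6)(0.43)² = 0.42527 kg m^2.
Parallel axis theorem: I = I_cm + Md², so Md² = 0.4713 − 0.42527 = 0.04603 kg m^2.
d = √(0.04603 / 4.6) = 0.10003 m.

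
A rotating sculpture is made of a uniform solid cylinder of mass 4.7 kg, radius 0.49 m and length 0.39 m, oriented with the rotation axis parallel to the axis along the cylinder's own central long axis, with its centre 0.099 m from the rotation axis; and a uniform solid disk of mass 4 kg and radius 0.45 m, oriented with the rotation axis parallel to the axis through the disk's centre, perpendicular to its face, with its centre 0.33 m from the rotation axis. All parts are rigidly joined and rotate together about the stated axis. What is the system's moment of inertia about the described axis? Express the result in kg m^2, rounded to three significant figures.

Solid cylinder: I_cm = (1/2)MR² = (1/2)(4.7)(0.49)² = 0.56423 kg m^2; centre at d = 0.099 m, so the parallel axis theorem gives I = 0.56423 + (4.7)(0.099)² = 0.6103 kg m^2.
Solid disk: I_cm = (1/2)MR² = (1/2)(4)(0.45)² = 0.405 kg m^2; centre at d = 0.33 m, so the parallel axis theorem gives I = 0.405 + (4)(0.33)² = 0.8406 kg m^2.
Total I = 0.6103 + 0.8406 = 1.4509 kg m^2.

1.45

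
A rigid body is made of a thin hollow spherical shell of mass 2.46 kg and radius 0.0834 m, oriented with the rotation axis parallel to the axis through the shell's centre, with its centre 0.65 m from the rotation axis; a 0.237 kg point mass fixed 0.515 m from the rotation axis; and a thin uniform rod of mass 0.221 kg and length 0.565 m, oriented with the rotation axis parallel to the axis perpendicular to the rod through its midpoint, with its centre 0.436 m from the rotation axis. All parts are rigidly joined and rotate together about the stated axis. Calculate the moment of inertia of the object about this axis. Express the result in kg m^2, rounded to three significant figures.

1.16

Spherical shell: I_cm = (2/3)MR² = (2/3)(2.46)(0.0834)² = 0.011407 kg m^2; centre at d = 0.65 m, so I = I_cm + Md² gives I = 0.011407 + (2.46)(0.65)² = 1.0508 kg m^2.
Point mass: I_cm = 0; centre at d = 0.515 m, so I = I_cm + Md² gives I = 0 + (0.237)(0.515)² = 0.062858 kg m^2.
Thin rod: I_cm = (1/12)ML² = (1/12)(0.221)(0.565)² = 0.0058791 kg m^2; centre at d = 0.436 m, so I = I_cm + Md² gives I = 0.0058791 + (0.221)(0.436)² = 0.04789 kg m^2.
Total I = 1.0508 + 0.062858 + 0.04789 = 1.1615 kg m^2.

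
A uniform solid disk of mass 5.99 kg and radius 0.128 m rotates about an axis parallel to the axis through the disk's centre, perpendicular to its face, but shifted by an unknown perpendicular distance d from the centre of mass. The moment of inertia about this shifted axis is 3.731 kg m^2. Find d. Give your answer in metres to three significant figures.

0.784

About the centre-of-mass axis, I_cm = (1/2)MR² = (1/2)(5.99)(0.128)² = 0.04907 kg m^2.
Parallel axis theorem: I = I_cm + Md², so Md² = 3.731 − 0.04907 = 3.6819 kg m^2.
d = √(3.6819 / 5.99) = 0.78401 m.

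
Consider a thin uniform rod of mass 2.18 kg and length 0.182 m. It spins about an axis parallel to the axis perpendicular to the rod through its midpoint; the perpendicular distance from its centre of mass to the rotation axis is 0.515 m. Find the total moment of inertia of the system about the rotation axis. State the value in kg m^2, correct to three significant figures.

0.584

I_cm = (1/12)ML² = (1/12)(2.18)(0.182)² = 0.0060175 kg m^2; centre at d = 0.515 m, so the parallel axis theorem gives I = 0.0060175 + (2.18)(0.515)² = 0.58421 kg m^2.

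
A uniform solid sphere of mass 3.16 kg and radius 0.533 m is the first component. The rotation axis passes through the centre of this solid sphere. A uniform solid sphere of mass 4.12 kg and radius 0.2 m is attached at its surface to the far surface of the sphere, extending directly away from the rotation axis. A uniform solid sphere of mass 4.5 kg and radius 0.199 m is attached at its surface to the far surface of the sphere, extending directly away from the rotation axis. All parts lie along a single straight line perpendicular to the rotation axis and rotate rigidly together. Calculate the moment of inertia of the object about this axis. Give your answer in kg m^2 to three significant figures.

8.48

Solid sphere: I_cm = (2/5)MR² = (2/5)(3.16)(0.533)² = 0.35909 kg m^2; axis through the centre, so I = 0.35909 kg m^2.
Solid sphere: I_cm = (2/5)MR² = (2/5)(4.12)(0.2)² = 0.06592 kg m^2; centre at d = 0.533 + 0.2 = 0.733 m, so the parallel axis theorem gives I = 0.06592 + (4.12)(0.733)² = 2.2796 kg m^2.
Solid sphere: I_cm = (2/5)MR² = (2/5)(4.5)(0.199)² = 0.071282 kg m^2; centre at d = 0.533 + 0.2 + 0.2 + 0.199 = 1.132 m, so the parallel axis theorem gives I = 0.071282 + (4.5)(1.132)² = 5.8377 kg m^2.
Total I = 0.35909 + 2.2796 + 5.8377 = 8.4763 kg m^2.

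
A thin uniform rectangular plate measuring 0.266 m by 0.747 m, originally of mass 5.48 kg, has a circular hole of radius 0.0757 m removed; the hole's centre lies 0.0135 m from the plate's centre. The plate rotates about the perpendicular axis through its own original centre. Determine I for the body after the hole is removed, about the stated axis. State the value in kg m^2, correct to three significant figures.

0.286

Unpierced body about its centre: I₀ = (1/12)M(a²+b²) = (1/12)(5.48)[(0.266)² + (0.747)²] = 0.28714 kg m^2.
The removed disk has mass m = M·πr²/(ab) = (5.48)·π(0.0757)²/(0.266·0.747) = 0.4965 kg (same uniform areal density).
Its moment of inertia about the rotation axis (parallel-axis theorem): I_hole = (1/2)mr² + md² = (1/2)(0.4965)(0.0757)² + (0.4965)(0.0135)² = 0.0015131 kg m^2.
Treating the hole as negative mass, I = I₀ − I_hole = 0.28714 − 0.0015131 = 0.28562 kg m^2.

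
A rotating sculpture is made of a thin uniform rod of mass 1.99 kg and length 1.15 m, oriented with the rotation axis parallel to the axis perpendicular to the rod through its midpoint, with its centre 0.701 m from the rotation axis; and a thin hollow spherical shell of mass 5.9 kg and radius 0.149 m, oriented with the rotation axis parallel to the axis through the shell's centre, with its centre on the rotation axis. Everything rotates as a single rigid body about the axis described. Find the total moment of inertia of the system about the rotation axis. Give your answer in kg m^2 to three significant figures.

1.28

Thin rod: I_cm = (1/12)ML² = (1/12)(1.99)(1.15)² = 0.21931 kg m^2; centre at d = 0.701 m, so I = I_cm + Md² gives I = 0.21931 + (1.99)(0.701)² = 1.1972 kg m^2.
Spherical shell: I_cm = (2/3)MR² = (2/3)(5.9)(0.149)² = 0.087324 kg m^2; axis through the centre, so I = 0.087324 kg m^2.
Total I = 1.1972 + 0.087324 = 1.2845 kg m^2.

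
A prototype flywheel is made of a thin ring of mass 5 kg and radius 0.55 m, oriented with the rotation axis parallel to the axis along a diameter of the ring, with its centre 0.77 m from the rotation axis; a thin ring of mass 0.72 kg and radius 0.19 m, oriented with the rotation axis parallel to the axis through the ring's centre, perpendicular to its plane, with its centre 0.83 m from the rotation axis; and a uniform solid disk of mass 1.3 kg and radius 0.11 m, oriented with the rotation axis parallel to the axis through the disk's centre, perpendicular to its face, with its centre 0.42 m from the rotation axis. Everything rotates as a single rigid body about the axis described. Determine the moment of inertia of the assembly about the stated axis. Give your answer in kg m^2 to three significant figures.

Thin ring: I_cm = (1/2)MR² = (1/2)(5)(0.55)² = 0.75625 kg m^2; centre at d = 0.77 m, so I = I_cm + Md² gives I = 0.75625 + (5)(0.77)² = 3.7208 kg m^2.
Thin ring: I_cm = MR² = (0.72)(0.19)² = 0.025992 kg m^2; centre at d = 0.83 m, so I = I_cm + Md² gives I = 0.025992 + (0.72)(0.83)² = 0.522 kg m^2.
Solid disk: I_cm = (1/2)MR² = (1/2)(1.3)(0.11)² = 0.007865 kg m^2; centre at d = 0.42 m, so I = I_cm + Md² gives I = 0.007865 + (1.3)(0.42)² = 0.23718 kg m^2.
Total I = 3.7208 + 0.522 + 0.23718 = 4.4799 kg m^2.

4.48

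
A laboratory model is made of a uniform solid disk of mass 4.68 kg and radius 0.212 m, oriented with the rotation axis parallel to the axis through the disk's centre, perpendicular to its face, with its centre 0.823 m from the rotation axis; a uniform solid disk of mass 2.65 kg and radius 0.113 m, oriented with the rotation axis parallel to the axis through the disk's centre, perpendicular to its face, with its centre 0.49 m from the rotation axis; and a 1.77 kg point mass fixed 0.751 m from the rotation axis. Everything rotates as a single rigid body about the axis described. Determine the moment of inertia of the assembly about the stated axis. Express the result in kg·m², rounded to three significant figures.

Solid disk: I_cm = (1/2)MR² = (1/2)(4.68)(0.212)² = 0.10517 kg·m²; centre at d = 0.823 m, so I = I_cm + Md² gives I = 0.10517 + (4.68)(0.823)² = 3.2751 kg·m².
Solid disk: I_cm = (1/2)MR² = (1/2)(2.65)(0.113)² = 0.016919 kg·m²; centre at d = 0.49 m, so I = I_cm + Md² gives I = 0.016919 + (2.65)(0.49)² = 0.65318 kg·m².
Point mass: I_cm = 0; centre at d = 0.751 m, so I = I_cm + Md² gives I = 0 + (1.77)(0.751)² = 0.99828 kg·m².
Total I = 3.2751 + 0.65318 + 0.99828 = 4.9265 kg·m².

4.93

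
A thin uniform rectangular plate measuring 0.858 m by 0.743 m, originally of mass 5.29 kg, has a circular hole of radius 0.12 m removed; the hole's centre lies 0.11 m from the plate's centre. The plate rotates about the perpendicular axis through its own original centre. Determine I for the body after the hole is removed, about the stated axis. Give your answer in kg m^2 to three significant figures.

0.561

Unpierced body about its centre: I₀ = (1/12)M(a²+b²) = (1/12)(5.29)[(0.858)² + (0.743)²] = 0.56789 kg m^2.
The removed disk has mass m = M·πr²/(ab) = (5.29)·π(0.12)²/(0.858·0.743) = 0.3754 kg (same uniform areal density).
Its moment of inertia about the rotation axis (parallel-axis theorem): I_hole = (1/2)mr² + md² = (1/2)(0.3754)(0.12)² + (0.3754)(0.11)² = 0.0072452 kg m^2.
Treating the hole as negative mass, I = I₀ − I_hole = 0.56789 − 0.0072452 = 0.56064 kg m^2.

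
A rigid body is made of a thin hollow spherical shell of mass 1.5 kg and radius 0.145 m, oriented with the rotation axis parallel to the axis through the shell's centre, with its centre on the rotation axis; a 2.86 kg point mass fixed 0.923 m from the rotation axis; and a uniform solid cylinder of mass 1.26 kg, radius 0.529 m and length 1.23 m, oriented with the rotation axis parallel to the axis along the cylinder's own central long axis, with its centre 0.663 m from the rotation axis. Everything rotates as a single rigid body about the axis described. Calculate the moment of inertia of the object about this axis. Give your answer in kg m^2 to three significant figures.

Spherical shell: I_cm = (2/3)MR² = (2/3)(1.5)(0.145)² = 0.021025 kg m^2; axis through the centre, so I = 0.021025 kg m^2.
Point mass: I_cm = 0; centre at d = 0.923 m, so I = I_cm + Md² gives I = 0 + (2.86)(0.923)² = 2.4365 kg m^2.
Solid cylinder: I_cm = (1/2)MR² = (1/2)(1.26)(0.529)² = 0.1763 kg m^2; centre at d = 0.663 m, so I = I_cm + Md² gives I = 0.1763 + (1.26)(0.663)² = 0.73016 kg m^2.
Total I = 0.021025 + 2.4365 + 0.73016 = 3.1877 kg m^2.

3.19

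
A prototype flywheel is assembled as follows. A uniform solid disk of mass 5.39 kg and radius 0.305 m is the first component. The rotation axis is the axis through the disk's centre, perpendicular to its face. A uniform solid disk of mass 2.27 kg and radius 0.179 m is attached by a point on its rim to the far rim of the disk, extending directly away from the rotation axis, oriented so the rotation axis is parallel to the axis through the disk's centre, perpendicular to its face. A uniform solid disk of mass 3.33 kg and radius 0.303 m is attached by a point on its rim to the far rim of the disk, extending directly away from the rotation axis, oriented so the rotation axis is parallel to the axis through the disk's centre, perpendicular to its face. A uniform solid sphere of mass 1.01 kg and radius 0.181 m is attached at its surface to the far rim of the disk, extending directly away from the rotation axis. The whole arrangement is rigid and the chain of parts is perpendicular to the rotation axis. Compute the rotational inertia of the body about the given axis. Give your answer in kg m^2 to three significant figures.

Solid disk: I_cm = (1/2)MR² = (1/2)(5.39)(0.305)² = 0.2507 kg m^2; axis through the centre, so I = 0.2507 kg m^2.
Solid disk: I_cm = (1/2)MR² = (1/2)(2.27)(0.179)² = 0.036367 kg m^2; centre at d = 0.305 + 0.179 = 0.484 m, so the parallel axis theorem gives I = 0.036367 + (2.27)(0.484)² = 0.56813 kg m^2.
Solid disk: I_cm = (1/2)MR² = (1/2)(3.33)(0.303)² = 0.15286 kg m^2; centre at d = 0.305 + 0.179 + 0.179 + 0.303 = 0.966 m, so the parallel axis theorem gives I = 0.15286 + (3.33)(0.966)² = 3.2603 kg m^2.
Solid sphere: I_cm = (2/5)MR² = (2/5)(1.01)(0.181)² = 0.013235 kg m^2; centre at d = 0.305 + 0.179 + 0.179 + 0.303 + 0.303 + 0.181 = 1.45 m, so the parallel axis theorem gives I = 0.013235 + (1.01)(1.45)² = 2.1368 kg m^2.
Total I = 0.2507 + 0.56813 + 3.2603 + 2.1368 = 6.2159 kg m^2.

6.22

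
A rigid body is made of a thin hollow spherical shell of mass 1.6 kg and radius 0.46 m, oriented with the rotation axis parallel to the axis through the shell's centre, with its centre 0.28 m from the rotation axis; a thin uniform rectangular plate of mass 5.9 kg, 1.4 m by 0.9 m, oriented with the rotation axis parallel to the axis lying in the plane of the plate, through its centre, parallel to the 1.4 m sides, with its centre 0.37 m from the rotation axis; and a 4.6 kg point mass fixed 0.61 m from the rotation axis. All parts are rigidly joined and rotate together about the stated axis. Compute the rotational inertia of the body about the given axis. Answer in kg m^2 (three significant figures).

3.27

Spherical shell: I_cm = (2/3)MR² = (2/3)(1.6)(0.46)² = 0.22571 kg m^2; centre at d = 0.28 m, so I = I_cm + Md² gives I = 0.22571 + (1.6)(0.28)² = 0.35115 kg m^2.
Rectangular plate: I_cm = (1/12)Mb² = (1/12)(5.9)(0.9)² = 0.39825 kg m^2; centre at d = 0.37 m, so I = I_cm + Md² gives I = 0.39825 + (5.9)(0.37)² = 1.206 kg m^2.
Point mass: I_cm = 0; centre at d = 0.61 m, so I = I_cm + Md² gives I = 0 + (4.6)(0.61)² = 1.7117 kg m^2.
Total I = 0.35115 + 1.206 + 1.7117 = 3.2688 kg m^2.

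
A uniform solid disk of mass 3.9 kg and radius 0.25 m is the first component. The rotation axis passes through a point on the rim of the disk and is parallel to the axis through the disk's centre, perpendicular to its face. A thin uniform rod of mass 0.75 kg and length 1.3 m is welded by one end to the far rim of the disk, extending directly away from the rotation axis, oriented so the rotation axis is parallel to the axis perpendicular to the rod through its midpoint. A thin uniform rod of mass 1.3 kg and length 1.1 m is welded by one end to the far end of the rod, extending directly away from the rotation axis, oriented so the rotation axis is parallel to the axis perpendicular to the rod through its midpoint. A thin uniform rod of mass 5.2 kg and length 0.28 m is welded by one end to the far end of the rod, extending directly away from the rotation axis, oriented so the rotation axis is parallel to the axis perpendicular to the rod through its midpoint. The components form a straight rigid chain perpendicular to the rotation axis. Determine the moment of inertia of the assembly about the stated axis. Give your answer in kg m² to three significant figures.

56.9

Solid disk: I_cm = (1/2)MR² = (1/2)(3.9)(0.25)² = 0.12187 kg m²; centre at d = 0.25 m, so the parallel axis theorem gives I = 0.12187 + (3.9)(0.25)² = 0.36562 kg m².
Thin rod: I_cm = (1/12)ML² = (1/12)(0.75)(1.3)² = 0.10563 kg m²; centre at d = 0.25 + 0.25 + 0.65 = 1.15 m, so the parallel axis theorem gives I = 0.10563 + (0.75)(1.15)² = 1.0975 kg m².
Thin rod: I_cm = (1/12)ML² = (1/12)(1.3)(1.1)² = 0.13108 kg m²; centre at d = 0.25 + 0.25 + 0.65 + 0.65 + 0.55 = 2.35 m, so the parallel axis theorem gives I = 0.13108 + (1.3)(2.35)² = 7.3103 kg m².
Thin rod: I_cm = (1/12)ML² = (1/12)(5.2)(0.28)² = 0.033973 kg m²; centre at d = 0.25 + 0.25 + 0.65 + 0.65 + 0.55 + 0.55 + 0.14 = 3.04 m, so the parallel axis theorem gives I = 0.033973 + (5.2)(3.04)² = 48.09 kg m².
Total I = 0.36562 + 1.0975 + 7.3103 + 48.09 = 56.864 kg m².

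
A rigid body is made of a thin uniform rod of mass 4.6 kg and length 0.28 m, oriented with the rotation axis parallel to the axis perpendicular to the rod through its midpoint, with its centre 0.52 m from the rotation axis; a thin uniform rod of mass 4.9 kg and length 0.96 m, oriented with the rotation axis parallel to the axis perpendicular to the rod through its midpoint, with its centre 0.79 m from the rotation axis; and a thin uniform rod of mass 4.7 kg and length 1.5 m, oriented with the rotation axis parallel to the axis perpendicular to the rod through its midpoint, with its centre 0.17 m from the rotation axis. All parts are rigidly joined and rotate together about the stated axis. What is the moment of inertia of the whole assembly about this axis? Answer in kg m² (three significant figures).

Thin rod: I_cm = (1/12)ML² = (1/12)(4.6)(0.28)² = 0.030053 kg m²; centre at d = 0.52 m, so the parallel axis theorem gives I = 0.030053 + (4.6)(0.52)² = 1.2739 kg m².
Thin rod: I_cm = (1/12)ML² = (1/12)(4.9)(0.96)² = 0.37632 kg m²; centre at d = 0.79 m, so the parallel axis theorem gives I = 0.37632 + (4.9)(0.79)² = 3.4344 kg m².
Thin rod: I_cm = (1/12)ML² = (1/12)(4.7)(1.5)² = 0.88125 kg m²; centre at d = 0.17 m, so the parallel axis theorem gives I = 0.88125 + (4.7)(0.17)² = 1.0171 kg m².
Total I = 1.2739 + 3.4344 + 1.0171 = 5.7254 kg m².

5.73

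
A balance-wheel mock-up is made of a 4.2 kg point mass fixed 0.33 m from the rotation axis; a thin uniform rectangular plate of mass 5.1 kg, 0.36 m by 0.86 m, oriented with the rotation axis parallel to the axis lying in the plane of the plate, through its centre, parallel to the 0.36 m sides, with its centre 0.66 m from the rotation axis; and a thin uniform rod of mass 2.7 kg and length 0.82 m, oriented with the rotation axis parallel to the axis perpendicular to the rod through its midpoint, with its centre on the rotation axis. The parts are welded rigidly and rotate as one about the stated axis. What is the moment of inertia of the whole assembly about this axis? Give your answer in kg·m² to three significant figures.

3.14

Point mass: I_cm = 0; centre at d = 0.33 m, so I = I_cm + Md² gives I = 0 + (4.2)(0.33)² = 0.45738 kg·m².
Rectangular plate: I_cm = (1/12)Mb² = (1/12)(5.1)(0.86)² = 0.31433 kg·m²; centre at d = 0.66 m, so I = I_cm + Md² gives I = 0.31433 + (5.1)(0.66)² = 2.5359 kg·m².
Thin rod: I_cm = (1/12)ML² = (1/12)(2.7)(0.82)² = 0.15129 kg·m²; axis through the centre, so I = 0.15129 kg·m².
Total I = 0.45738 + 2.5359 + 0.15129 = 3.1446 kg·m².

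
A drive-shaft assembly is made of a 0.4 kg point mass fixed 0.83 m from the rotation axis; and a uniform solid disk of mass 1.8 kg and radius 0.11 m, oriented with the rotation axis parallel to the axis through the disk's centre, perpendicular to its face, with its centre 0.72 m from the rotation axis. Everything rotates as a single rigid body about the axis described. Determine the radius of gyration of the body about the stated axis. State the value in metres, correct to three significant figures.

Point mass: I_cm = 0; centre at d = 0.83 m, so the parallel axis theorem gives I = 0 + (0.4)(0.83)² = 0.27556 kg m².
Solid disk: I_cm = (1/2)MR² = (1/2)(1.8)(0.11)² = 0.01089 kg m²; centre at d = 0.72 m, so the parallel axis theorem gives I = 0.01089 + (1.8)(0.72)² = 0.94401 kg m².
Total I = 1.2196 kg m²; total mass M = 2.2 kg.
k = √(I/M) = √(1.2196/2.2) = 0.74455 m.

0.745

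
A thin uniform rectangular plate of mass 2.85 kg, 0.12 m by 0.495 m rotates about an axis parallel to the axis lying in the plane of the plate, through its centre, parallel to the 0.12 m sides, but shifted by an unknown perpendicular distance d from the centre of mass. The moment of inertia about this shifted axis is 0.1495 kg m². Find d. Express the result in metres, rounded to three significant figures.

About the centre-of-mass axis, I_cm = (1/12)Mb² = (1/12)(2.85)(0.495)² = 0.058193 kg m².
Parallel axis theorem: I = I_cm + Md², so Md² = 0.1495 − 0.058193 = 0.091307 kg m².
d = √(0.091307 / 2.85) = 0.17899 m.

0.179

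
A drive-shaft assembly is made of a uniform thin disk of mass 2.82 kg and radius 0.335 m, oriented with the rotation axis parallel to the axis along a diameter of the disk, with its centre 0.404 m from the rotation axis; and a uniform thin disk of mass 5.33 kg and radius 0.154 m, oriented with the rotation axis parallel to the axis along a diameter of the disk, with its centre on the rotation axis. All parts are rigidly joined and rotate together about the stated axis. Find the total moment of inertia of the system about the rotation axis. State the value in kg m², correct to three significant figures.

Thin disk: I_cm = (1/4)MR² = (1/4)(2.82)(0.335)² = 0.079119 kg m²; centre at d = 0.404 m, so I = I_cm + Md² gives I = 0.079119 + (2.82)(0.404)² = 0.53939 kg m².
Thin disk: I_cm = (1/4)MR² = (1/4)(5.33)(0.154)² = 0.031602 kg m²; axis through the centre, so I = 0.031602 kg m².
Total I = 0.53939 + 0.031602 = 0.57099 kg m².

0.571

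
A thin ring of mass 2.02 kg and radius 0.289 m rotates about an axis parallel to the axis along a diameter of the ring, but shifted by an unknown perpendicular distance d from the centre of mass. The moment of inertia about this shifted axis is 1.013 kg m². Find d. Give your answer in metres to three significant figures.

0.678

About the centre-of-mass axis, I_cm = (1/2)MR² = (1/2)(2.02)(0.289)² = 0.084356 kg m².
Parallel axis theorem: I = I_cm + Md², so Md² = 1.013 − 0.084356 = 0.92864 kg m².
d = √(0.92864 / 2.02) = 0.67803 m.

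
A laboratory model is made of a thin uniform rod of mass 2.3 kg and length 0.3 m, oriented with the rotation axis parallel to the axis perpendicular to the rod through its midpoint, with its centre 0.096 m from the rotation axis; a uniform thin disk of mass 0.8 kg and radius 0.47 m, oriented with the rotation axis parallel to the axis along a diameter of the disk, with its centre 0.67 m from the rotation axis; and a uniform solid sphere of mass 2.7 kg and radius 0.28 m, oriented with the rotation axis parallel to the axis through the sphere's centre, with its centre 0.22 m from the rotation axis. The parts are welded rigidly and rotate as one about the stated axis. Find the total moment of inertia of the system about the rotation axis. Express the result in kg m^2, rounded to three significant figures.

0.657

Thin rod: I_cm = (1/12)ML² = (1/12)(2.3)(0.3)² = 0.01725 kg m^2; centre at d = 0.096 m, so the parallel axis theorem gives I = 0.01725 + (2.3)(0.096)² = 0.038447 kg m^2.
Thin disk: I_cm = (1/4)MR² = (1/4)(0.8)(0.47)² = 0.04418 kg m^2; centre at d = 0.67 m, so the parallel axis theorem gives I = 0.04418 + (0.8)(0.67)² = 0.4033 kg m^2.
Solid sphere: I_cm = (2/5)MR² = (2/5)(2.7)(0.28)² = 0.084672 kg m^2; centre at d = 0.22 m, so the parallel axis theorem gives I = 0.084672 + (2.7)(0.22)² = 0.21535 kg m^2.
Total I = 0.038447 + 0.4033 + 0.21535 = 0.6571 kg m^2.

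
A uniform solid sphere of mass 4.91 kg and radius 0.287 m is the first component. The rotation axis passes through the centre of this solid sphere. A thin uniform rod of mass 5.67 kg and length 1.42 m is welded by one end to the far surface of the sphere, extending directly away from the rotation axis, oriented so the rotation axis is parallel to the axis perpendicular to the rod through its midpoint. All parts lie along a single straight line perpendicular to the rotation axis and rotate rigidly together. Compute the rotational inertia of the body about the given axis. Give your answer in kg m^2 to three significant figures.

6.75

Solid sphere: I_cm = (2/5)MR² = (2/5)(4.91)(0.287)² = 0.16177 kg m^2; axis through the centre, so I = 0.16177 kg m^2.
Thin rod: I_cm = (1/12)ML² = (1/12)(5.67)(1.42)² = 0.95275 kg m^2; centre at d = 0.287 + 0.71 = 0.997 m, so the parallel axis theorem gives I = 0.95275 + (5.67)(0.997)² = 6.5888 kg m^2.
Total I = 0.16177 + 6.5888 = 6.7506 kg m^2.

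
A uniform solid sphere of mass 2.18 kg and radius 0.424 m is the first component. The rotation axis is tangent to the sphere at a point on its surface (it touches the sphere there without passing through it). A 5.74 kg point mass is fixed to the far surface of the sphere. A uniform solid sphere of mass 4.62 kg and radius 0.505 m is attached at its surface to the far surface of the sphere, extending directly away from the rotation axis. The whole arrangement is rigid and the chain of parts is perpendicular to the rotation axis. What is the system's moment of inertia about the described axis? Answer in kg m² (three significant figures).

Solid sphere: I_cm = (2/5)MR² = (2/5)(2.18)(0.424)² = 0.15676 kg m²; centre at d = 0.424 m, so I = I_cm + Md² gives I = 0.15676 + (2.18)(0.424)² = 0.54868 kg m².
Point mass: I_cm = 0; centre at d = 0.424 + 0.424 = 0.848 m, so I = I_cm + Md² gives I = 0 + (5.74)(0.848)² = 4.1277 kg m².
Solid sphere: I_cm = (2/5)MR² = (2/5)(4.62)(0.505)² = 0.47129 kg m²; centre at d = 0.424 + 0.424 + 0.505 = 1.353 m, so I = I_cm + Md² gives I = 0.47129 + (4.62)(1.353)² = 8.9287 kg m².
Total I = 0.54868 + 4.1277 + 8.9287 = 13.605 kg m².

13.6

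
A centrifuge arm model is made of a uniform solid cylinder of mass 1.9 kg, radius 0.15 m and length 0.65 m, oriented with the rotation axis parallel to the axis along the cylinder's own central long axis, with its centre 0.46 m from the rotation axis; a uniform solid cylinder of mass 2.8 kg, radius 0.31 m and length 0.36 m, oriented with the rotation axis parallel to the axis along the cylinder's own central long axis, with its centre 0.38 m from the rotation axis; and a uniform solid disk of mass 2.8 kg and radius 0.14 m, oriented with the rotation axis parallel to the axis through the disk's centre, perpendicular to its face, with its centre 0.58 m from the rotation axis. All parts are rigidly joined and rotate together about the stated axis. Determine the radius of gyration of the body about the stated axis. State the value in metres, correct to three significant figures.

0.507

Solid cylinder: I_cm = (1/2)MR² = (1/2)(1.9)(0.15)² = 0.021375 kg·m²; centre at d = 0.46 m, so the parallel axis theorem gives I = 0.021375 + (1.9)(0.46)² = 0.42341 kg·m².
Solid cylinder: I_cm = (1/2)MR² = (1/2)(2.8)(0.31)² = 0.13454 kg·m²; centre at d = 0.38 m, so the parallel axis theorem gives I = 0.13454 + (2.8)(0.38)² = 0.53886 kg·m².
Solid disk: I_cm = (1/2)MR² = (1/2)(2.8)(0.14)² = 0.02744 kg·m²; centre at d = 0.58 m, so the parallel axis theorem gives I = 0.02744 + (2.8)(0.58)² = 0.96936 kg·m².
Total I = 1.9316 kg·m²; total mass M = 7.5 kg.
k = √(I/M) = √(1.9316/7.5) = 0.5075 m.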